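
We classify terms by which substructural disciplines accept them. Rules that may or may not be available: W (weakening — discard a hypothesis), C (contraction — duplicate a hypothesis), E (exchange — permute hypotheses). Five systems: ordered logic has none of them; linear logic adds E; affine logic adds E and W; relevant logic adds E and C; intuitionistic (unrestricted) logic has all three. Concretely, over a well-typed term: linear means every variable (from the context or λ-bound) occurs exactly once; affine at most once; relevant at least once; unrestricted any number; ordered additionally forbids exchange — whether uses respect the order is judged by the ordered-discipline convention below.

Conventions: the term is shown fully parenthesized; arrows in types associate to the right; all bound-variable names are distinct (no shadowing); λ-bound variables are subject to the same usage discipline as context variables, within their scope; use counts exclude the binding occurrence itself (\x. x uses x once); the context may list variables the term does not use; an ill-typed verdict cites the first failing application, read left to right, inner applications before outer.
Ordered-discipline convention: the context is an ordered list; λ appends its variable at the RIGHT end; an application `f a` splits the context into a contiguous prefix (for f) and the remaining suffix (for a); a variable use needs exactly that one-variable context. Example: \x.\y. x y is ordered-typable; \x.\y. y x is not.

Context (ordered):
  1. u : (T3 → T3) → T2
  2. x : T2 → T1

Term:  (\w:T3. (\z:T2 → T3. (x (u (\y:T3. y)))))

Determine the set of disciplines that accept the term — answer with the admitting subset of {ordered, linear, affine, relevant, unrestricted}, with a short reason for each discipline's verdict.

admitting disciplines: affine, unrestricted
use counts: u: 1×, x: 1×, w (bound): 0×, z (bound): 0×, y (bound): 1×
use order (left to right): x, u, y
typing: well-typed — term : T3 → (T2 → T3) → T1
ordered ✗ (w, z left unused)
linear ✗ (w, z left unused)
affine ✓ (no duplicate uses among u, x, w, z, y)
relevant ✗ (w, z left unused)
unrestricted ✓ (type-checks (T3 → (T2 → T3) → T1) and nothing is barred)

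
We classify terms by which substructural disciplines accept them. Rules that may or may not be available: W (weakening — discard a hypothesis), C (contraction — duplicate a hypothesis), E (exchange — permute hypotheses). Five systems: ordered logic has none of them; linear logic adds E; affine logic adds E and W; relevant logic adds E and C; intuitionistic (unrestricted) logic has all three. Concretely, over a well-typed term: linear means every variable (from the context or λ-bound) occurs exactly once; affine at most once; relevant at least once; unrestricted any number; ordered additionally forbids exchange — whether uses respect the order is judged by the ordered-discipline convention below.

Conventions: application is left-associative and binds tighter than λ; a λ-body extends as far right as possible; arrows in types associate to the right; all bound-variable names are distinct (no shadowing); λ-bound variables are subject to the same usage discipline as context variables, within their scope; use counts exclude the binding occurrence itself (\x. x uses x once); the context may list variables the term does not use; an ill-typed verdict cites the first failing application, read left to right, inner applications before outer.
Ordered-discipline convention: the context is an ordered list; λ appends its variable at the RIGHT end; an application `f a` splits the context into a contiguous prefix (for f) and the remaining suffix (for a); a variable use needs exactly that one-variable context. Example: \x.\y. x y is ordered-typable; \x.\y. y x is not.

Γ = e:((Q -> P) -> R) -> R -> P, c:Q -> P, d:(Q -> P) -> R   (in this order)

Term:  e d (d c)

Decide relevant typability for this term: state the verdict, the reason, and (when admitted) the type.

yes — e, c, d: all used, weakening unneeded; term : P
counts: e ×1, c ×1, d ×2
use order (left to right): e, d, d, c
typing: well-typed — term : P
per-discipline verdicts: ordered ✗ | linear ✗ | affine ✗ | relevant ✓ | unrestricted ✓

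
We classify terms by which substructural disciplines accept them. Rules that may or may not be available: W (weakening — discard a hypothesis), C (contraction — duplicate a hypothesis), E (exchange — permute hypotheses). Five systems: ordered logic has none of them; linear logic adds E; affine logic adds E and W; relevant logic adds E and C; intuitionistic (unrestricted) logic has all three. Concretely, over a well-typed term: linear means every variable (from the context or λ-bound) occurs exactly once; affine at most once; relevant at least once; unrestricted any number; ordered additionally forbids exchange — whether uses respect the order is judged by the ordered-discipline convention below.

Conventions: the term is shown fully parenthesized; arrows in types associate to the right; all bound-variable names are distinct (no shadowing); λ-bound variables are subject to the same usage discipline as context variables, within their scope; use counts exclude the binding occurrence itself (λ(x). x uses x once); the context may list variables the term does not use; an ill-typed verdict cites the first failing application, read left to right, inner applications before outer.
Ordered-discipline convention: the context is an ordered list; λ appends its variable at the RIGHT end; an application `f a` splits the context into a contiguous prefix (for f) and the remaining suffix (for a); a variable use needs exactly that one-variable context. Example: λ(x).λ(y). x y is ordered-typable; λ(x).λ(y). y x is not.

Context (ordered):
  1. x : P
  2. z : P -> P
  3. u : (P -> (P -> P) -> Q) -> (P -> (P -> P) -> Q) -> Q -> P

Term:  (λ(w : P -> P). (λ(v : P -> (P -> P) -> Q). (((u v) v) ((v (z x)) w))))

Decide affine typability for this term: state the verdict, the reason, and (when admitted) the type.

no — uses contraction: v ×3
variable uses: x: 1×, z: 1×, u: 1×, w (bound): 1×, v (bound): 3×
uses in reading order: u, v, v, v, z, x, w
typing: well-typed at (P -> P) -> (P -> (P -> P) -> Q) -> P
across the five disciplines: ordered ✗ · linear ✗ · affine ✗ · relevant ✓ · unrestricted ✓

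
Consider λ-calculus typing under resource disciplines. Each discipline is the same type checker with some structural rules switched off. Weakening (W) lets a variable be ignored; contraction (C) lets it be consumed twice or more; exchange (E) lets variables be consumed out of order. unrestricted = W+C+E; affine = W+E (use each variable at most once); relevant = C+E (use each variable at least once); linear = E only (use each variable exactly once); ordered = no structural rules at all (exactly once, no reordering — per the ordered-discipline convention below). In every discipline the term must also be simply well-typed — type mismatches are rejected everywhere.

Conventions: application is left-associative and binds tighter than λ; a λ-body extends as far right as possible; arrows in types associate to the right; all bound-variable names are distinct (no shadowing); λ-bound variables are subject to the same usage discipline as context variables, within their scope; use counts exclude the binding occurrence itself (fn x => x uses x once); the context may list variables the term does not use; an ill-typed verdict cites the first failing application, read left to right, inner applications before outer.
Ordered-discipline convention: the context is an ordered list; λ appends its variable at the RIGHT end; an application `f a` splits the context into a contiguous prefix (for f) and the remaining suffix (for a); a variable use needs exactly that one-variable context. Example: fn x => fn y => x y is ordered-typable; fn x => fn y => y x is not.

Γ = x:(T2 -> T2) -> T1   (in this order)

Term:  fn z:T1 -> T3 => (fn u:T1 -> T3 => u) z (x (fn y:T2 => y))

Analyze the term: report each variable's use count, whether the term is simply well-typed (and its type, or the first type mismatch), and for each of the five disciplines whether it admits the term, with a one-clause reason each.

variable uses: x: 1; z (bound): 1; u (bound): 1; y (bound): 1
order of uses: u, z, x, y
typing: ✓ — (T1 -> T3) -> T3
ordered: ✗, use order u, z, x, y needs exchange
linear: ✓, x, z, u, y: one use apiece
affine: ✓, none of x, z, u, y used more than once
relevant: ✓, x, z, u, y: all used, weakening unneeded
unrestricted: ✓, type-checks ((T1 -> T3) -> T3) and nothing is barred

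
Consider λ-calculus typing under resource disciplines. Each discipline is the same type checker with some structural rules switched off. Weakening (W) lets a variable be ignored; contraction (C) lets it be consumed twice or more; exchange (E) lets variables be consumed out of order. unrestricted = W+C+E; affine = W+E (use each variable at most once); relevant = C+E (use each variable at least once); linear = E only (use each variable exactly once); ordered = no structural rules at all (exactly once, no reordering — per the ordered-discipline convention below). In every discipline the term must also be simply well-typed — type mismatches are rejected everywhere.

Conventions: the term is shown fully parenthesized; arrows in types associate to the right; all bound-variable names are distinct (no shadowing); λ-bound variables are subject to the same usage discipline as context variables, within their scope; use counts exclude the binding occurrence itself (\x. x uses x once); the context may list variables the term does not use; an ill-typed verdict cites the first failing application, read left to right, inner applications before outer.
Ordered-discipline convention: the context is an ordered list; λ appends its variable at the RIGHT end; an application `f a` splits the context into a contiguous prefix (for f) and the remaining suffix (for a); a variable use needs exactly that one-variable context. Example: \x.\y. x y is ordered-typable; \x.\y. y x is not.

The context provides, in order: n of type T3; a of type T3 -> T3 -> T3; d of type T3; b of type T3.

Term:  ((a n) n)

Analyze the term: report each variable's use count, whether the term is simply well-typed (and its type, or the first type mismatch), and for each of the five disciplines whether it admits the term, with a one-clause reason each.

use counts: n: 2, a: 1, d: 0, b: 0
use order (left to right): a, n, n
typing: the term checks, with type T3
ordered ✗ (n ×2 used more than once (contraction); needs weakening: d, b unused)
linear ✗ (n ×2 used more than once (contraction); needs weakening: d, b unused)
affine ✗ (n ×2 used more than once (contraction))
relevant ✗ (needs weakening: d, b unused)
unrestricted ✓ (well-typed at T3; no restrictions here)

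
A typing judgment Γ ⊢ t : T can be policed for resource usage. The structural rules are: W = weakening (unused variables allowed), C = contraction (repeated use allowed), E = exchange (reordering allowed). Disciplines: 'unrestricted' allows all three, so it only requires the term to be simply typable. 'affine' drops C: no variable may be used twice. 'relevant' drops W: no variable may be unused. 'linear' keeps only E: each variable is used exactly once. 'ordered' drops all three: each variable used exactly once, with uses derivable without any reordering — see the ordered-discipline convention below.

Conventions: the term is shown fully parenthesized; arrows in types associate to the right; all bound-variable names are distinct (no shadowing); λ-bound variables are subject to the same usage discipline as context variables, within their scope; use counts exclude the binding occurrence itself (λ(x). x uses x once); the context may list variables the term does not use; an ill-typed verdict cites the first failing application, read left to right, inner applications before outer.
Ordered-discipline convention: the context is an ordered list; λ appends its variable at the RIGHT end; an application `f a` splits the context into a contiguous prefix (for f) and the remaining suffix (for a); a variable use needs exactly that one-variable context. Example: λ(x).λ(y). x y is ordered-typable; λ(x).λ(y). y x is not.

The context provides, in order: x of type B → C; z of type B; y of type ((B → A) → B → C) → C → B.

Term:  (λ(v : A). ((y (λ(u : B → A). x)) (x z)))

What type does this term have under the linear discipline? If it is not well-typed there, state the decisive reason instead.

not well-typed under linear — needs contraction — x ×2; needs weakening: v, u unused
use counts: x=2; z=1; y=1; v [bound]=0; u [bound]=0
order of uses: y, x, x, z
typing: the term checks, with type A → B
summary: ordered ✗ · linear ✗ · affine ✗ · relevant ✗ · unrestricted ✓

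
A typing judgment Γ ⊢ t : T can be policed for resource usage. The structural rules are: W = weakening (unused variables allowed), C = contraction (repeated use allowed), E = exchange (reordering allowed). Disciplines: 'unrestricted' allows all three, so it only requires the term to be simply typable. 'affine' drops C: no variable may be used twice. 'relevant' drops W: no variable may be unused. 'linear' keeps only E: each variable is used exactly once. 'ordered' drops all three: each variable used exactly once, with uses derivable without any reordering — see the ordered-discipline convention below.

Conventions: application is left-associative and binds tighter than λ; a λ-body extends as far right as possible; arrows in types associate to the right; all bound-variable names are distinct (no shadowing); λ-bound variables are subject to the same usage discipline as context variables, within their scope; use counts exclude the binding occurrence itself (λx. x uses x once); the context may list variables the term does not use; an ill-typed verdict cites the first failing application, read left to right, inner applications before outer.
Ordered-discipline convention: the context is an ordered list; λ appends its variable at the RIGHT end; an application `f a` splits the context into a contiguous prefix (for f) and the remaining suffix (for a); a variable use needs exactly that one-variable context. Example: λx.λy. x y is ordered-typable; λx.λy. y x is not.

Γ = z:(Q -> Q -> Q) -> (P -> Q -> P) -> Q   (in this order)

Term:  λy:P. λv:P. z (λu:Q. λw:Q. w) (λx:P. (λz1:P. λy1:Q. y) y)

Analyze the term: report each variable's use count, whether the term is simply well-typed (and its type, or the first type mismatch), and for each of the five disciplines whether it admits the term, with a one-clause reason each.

use counts: z=1, y (λ-bound)=2, v (λ-bound)=0, u (λ-bound)=0, w (λ-bound)=1, x (λ-bound)=0, z1 (λ-bound)=0, y1 (λ-bound)=0
uses in reading order: z, w, y, y
typing: the term checks, with type P -> P -> Q
ordered ✗ (uses contraction: y ×2; v, u, x, z1, y1 left unused)
linear ✗ (uses contraction: y ×2; v, u, x, z1, y1 left unused)
affine ✗ (uses contraction: y ×2)
relevant ✗ (v, u, x, z1, y1 left unused)
unrestricted ✓ (simply typable at P -> P -> Q; W, C, E all held)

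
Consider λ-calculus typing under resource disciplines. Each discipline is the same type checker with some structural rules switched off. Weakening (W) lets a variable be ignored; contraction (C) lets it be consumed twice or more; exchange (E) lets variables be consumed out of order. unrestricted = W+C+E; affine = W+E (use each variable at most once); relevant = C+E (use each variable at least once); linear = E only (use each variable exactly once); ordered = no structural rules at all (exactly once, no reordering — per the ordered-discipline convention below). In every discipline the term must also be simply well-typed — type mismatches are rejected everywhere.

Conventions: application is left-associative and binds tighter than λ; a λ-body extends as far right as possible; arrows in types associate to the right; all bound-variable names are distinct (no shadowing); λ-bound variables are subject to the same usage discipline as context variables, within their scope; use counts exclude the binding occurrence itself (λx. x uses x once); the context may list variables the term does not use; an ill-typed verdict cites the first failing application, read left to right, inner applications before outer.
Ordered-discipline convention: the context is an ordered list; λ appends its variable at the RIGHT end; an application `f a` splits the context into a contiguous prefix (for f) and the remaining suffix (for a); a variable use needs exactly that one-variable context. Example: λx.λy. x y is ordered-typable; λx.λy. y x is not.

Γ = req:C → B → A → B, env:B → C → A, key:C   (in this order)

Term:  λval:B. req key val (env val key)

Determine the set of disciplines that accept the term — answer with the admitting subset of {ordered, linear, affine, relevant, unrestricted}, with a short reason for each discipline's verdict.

admitted by: relevant, unrestricted
counts: req: 1; env: 1; key: 2; val (λ-bound): 2
left-to-right use order: req, key, val, env, val, key
typing: ✓ — B → B
ordered: ✗, key ×2, val ×2 used more than once (contraction)
linear: ✗, key ×2, val ×2 used more than once (contraction)
affine: ✗, key ×2, val ×2 used more than once (contraction)
relevant: ✓, at least one use each (req, env, key, val)
unrestricted: ✓, type-checks (B → B) and nothing is barred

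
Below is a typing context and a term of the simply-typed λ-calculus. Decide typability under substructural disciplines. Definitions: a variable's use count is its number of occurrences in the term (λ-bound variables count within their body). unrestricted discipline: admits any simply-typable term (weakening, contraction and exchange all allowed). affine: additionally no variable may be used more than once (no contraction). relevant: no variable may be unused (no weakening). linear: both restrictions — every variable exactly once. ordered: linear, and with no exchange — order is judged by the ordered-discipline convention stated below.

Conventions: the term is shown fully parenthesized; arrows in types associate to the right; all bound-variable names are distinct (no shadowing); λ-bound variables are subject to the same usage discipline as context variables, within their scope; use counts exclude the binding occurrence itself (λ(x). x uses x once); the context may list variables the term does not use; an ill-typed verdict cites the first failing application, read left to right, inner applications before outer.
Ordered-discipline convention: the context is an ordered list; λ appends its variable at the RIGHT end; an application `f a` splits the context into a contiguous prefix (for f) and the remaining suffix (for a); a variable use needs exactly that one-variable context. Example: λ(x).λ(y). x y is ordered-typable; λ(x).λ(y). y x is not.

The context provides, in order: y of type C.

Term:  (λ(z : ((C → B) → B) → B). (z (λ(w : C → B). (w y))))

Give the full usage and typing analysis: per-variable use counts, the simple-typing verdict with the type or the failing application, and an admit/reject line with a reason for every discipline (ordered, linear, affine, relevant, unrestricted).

variable uses: y: 1×; z (λ-bound): 1×; w (λ-bound): 1×
uses in reading order: z, w, y
typing: ✓ — (((C → B) → B) → B) → B
ordered: ✗ — no ordered split (uses run z, w, y)
linear: ✓ — each of y, z, w used exactly once
affine: ✓ — at most one use each (y, z, w)
relevant: ✓ — every one of y, z, w appears
unrestricted: ✓ — well-typed at (((C → B) → B) → B) → B; no restrictions here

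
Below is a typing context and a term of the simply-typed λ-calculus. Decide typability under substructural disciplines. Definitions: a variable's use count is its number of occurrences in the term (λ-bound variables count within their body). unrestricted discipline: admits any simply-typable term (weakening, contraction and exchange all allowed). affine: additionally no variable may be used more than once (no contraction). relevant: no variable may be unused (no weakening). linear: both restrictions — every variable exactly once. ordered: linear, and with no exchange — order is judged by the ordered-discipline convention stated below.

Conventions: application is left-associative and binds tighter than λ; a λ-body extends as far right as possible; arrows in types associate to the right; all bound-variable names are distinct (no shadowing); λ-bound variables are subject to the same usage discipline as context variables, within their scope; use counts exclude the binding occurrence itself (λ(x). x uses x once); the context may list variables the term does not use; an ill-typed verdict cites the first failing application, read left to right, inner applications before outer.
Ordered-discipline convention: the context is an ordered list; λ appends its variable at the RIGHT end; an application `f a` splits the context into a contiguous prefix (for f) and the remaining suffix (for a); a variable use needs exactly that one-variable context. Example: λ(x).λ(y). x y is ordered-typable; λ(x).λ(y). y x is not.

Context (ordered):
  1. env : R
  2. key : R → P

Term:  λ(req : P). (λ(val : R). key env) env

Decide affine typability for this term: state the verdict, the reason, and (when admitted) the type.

no — repeated use of env ×2
variable uses: env=2, key=1, req [bound]=0, val [bound]=0
order of uses: key, env, env
typing: ✓ — P → P
summary: ordered ✗ · linear ✗ · affine ✗ · relevant ✗ · unrestricted ✓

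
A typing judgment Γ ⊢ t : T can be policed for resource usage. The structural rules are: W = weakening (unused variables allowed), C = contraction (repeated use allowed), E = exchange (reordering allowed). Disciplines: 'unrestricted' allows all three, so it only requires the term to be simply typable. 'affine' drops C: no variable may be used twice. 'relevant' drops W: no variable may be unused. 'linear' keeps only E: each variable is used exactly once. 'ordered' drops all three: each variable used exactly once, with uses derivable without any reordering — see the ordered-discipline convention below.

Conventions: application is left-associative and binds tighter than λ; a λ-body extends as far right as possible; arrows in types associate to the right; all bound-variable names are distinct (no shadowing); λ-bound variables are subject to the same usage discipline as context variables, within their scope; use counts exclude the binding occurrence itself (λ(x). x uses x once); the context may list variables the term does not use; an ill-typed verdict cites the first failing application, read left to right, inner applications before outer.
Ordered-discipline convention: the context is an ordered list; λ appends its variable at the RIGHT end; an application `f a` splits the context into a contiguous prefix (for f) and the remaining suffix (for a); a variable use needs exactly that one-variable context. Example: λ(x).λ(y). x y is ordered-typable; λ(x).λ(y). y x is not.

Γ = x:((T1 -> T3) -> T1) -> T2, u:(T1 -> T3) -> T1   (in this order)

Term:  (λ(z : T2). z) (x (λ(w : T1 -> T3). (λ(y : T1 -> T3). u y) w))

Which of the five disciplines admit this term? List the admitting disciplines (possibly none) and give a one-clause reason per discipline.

admitting disciplines: ordered, linear, affine, relevant, unrestricted
usage: x: 1×, u: 1×, z (bound): 1×, w (bound): 1×, y (bound): 1×
left-to-right use order: z, x, u, y, w
typing: ✓ — T2
ordered: ✓, x, u, z, w, y once each; derivable with no W/C/E
linear: ✓, single use per variable (x, u, z, w, y)
affine: ✓, none of x, u, z, w, y used more than once
relevant: ✓, none of x, u, z, w, y goes unused
unrestricted: ✓, simply typable at T2; W, C, E all held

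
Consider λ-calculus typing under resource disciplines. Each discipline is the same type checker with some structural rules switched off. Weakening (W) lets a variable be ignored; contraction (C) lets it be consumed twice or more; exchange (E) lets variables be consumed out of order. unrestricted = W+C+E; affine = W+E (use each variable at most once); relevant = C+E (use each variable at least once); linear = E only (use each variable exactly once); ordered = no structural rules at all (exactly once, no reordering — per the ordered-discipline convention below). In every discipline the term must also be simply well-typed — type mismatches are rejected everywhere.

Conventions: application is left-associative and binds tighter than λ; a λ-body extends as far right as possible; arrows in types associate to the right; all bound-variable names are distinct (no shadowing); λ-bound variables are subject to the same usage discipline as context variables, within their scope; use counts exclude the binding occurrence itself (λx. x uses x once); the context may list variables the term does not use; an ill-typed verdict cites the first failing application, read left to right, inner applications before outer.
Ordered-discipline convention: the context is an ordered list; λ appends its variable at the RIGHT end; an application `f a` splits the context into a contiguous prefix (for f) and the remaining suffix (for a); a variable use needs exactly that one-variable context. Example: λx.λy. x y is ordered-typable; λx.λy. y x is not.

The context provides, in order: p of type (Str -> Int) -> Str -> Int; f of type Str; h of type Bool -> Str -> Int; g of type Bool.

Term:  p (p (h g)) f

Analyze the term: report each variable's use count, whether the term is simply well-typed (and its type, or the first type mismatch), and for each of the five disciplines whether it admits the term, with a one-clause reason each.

usage: p ×2; f ×1; h ×1; g ×1
order of uses: p, p, h, g, f
typing: well-typed — term : Int
ordered: ✗, p ×2 used more than once (contraction)
linear: ✗, p ×2 used more than once (contraction)
affine: ✗, p ×2 used more than once (contraction)
relevant: ✓, at least one use each (p, f, h, g)
unrestricted: ✓, type-checks (Int) and nothing is barred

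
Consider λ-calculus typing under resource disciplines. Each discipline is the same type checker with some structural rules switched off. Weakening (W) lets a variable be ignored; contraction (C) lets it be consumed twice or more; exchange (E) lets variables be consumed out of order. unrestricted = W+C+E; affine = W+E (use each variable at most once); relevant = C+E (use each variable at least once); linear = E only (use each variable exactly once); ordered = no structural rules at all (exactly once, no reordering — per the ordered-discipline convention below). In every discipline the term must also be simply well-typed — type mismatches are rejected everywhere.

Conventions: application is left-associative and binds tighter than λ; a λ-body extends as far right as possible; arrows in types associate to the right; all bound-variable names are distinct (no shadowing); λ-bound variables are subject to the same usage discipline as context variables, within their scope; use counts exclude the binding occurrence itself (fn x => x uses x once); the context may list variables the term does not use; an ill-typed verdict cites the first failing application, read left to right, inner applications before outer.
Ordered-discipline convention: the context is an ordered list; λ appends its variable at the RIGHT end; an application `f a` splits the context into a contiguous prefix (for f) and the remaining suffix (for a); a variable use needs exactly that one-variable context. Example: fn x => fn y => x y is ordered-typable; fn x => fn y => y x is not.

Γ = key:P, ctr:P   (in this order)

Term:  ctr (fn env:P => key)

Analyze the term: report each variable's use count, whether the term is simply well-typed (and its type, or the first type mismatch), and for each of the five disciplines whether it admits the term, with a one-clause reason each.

use counts: key: 1; ctr: 1; env (λ-bound): 0
left-to-right use order: ctr, key
typing: ill-typed: can't apply a value of type P
ordered: ✗ — not simply typable
linear: ✗ — fails simple typing
affine: ✗ — a type mismatch blocks all five
relevant: ✗ — the type mismatch rejects it
unrestricted: ✗ — not simply typable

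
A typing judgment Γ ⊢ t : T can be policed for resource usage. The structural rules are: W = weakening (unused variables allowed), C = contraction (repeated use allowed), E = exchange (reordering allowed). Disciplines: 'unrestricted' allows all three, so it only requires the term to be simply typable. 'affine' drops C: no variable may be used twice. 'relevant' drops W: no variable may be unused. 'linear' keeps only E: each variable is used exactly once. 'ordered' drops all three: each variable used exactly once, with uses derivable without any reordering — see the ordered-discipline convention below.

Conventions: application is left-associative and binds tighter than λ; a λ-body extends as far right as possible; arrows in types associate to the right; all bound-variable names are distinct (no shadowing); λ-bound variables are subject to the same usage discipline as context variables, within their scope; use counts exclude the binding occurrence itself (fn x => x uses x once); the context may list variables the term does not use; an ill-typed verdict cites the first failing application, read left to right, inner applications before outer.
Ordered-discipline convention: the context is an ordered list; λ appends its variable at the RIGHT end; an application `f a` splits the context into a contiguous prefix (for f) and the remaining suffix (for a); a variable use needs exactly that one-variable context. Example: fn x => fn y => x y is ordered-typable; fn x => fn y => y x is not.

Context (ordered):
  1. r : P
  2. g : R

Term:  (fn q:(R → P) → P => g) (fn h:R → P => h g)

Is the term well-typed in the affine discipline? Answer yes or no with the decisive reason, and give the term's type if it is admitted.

no — repeated use of g ×2
variable uses: r: 0, g: 2, q (bound): 0, h (bound): 1
uses in reading order: g, h, g
typing: the term checks, with type R
all disciplines: ordered ✗ | linear ✗ | affine ✗ | relevant ✗ | unrestricted ✓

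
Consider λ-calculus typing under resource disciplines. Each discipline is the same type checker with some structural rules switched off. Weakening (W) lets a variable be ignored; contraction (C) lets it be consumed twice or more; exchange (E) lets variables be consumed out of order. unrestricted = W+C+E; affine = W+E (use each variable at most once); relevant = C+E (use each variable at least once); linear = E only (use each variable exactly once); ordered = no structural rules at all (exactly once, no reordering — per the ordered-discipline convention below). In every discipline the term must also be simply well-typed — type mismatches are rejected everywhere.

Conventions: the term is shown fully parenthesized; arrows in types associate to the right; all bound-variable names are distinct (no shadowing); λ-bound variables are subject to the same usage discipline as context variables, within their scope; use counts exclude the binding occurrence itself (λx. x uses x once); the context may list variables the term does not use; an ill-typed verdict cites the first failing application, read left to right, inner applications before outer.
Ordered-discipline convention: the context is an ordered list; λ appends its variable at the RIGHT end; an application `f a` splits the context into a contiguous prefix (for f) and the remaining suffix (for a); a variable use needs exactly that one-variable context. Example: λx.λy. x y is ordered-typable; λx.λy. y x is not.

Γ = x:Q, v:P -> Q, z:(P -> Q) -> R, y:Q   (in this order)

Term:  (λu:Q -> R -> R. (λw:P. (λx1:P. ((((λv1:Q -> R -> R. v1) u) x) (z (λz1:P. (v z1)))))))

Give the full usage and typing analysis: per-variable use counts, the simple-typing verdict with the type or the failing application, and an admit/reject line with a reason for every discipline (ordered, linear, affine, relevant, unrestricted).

usage: x: 1, v: 1, z: 1, y: 0, u (λ-bound): 1, w (λ-bound): 0, x1 (λ-bound): 0, v1 (λ-bound): 1, z1 (λ-bound): 1
use order (left to right): v1, u, x, z, v, z1
typing: well-typed — term : (Q -> R -> R) -> P -> P -> R
ordered: ✗ — unused: y, w, x1 — weakening required
linear: ✗ — unused: y, w, x1 — weakening required
affine: ✓ — x, v, z, y, u, w, x1, v1, z1: no repeats, contraction unneeded
relevant: ✗ — unused: y, w, x1 — weakening required
unrestricted: ✓ — simply typable at (Q -> R -> R) -> P -> P -> R; W, C, E all held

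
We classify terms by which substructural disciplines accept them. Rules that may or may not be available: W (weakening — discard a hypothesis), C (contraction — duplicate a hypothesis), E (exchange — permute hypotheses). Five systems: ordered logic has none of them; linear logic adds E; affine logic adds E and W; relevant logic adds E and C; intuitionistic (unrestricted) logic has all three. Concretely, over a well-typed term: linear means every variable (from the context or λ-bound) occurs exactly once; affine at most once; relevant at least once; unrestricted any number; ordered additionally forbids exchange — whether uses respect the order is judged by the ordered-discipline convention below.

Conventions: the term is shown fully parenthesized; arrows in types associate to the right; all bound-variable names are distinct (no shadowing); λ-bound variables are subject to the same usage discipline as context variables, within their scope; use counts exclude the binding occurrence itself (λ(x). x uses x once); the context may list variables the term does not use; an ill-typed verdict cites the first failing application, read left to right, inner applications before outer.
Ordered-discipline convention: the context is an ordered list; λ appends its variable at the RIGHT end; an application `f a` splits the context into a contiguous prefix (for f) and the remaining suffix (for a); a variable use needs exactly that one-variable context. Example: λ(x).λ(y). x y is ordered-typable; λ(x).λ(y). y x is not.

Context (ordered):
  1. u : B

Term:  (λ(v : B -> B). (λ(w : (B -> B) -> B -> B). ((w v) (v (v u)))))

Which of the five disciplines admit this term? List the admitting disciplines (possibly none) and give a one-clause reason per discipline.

admitted in: relevant, unrestricted
use counts: u: 1, v [bound]: 3, w [bound]: 1
order of uses: w, v, v, v, u
typing: well-typed at (B -> B) -> ((B -> B) -> B -> B) -> B
ordered ✗ (v ×3 used more than once (contraction))
linear ✗ (v ×3 used more than once (contraction))
affine ✗ (v ×3 used more than once (contraction))
relevant ✓ (u, v, w: all used, weakening unneeded)
unrestricted ✓ (type-checks ((B -> B) -> ((B -> B) -> B -> B) -> B) and nothing is barred)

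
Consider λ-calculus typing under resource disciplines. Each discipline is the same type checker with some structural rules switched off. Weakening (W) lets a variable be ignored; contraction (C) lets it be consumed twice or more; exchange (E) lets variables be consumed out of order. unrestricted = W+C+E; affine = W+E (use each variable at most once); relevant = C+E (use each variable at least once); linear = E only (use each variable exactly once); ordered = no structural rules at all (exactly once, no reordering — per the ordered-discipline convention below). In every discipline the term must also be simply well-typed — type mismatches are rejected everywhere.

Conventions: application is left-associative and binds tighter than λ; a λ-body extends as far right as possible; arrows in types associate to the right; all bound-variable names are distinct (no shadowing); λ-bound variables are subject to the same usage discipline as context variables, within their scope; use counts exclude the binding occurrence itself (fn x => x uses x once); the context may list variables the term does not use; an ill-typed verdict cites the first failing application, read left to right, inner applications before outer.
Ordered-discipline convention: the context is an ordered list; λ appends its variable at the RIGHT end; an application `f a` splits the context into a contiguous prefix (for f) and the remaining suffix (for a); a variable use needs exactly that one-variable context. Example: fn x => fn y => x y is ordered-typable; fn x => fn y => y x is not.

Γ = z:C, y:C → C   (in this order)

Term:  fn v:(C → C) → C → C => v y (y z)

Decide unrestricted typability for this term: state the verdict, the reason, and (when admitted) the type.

yes — typability at ((C → C) → C → C) → C is all that's needed; term : ((C → C) → C → C) → C
counts: z: 1×, y: 2×, v (bound): 1×
order of uses: v, y, y, z
typing: well-typed — term : ((C → C) → C → C) → C
all disciplines: ordered ✗ | linear ✗ | affine ✗ | relevant ✓ | unrestricted ✓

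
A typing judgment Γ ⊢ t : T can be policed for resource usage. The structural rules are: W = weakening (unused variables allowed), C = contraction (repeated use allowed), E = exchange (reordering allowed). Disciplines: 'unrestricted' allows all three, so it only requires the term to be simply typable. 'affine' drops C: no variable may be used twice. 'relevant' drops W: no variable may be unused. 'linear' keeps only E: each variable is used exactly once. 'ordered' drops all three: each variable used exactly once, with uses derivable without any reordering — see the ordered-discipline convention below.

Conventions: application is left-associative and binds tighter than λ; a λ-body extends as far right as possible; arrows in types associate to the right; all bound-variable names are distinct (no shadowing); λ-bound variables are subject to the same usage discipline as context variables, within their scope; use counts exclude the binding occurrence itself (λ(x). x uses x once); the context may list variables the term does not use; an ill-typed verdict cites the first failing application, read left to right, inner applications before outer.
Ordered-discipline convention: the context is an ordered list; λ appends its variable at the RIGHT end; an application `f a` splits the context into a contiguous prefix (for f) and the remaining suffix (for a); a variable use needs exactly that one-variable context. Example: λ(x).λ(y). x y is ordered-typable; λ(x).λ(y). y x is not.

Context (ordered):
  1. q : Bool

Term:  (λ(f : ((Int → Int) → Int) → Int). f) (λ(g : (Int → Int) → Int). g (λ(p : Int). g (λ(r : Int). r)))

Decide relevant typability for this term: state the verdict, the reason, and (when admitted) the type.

no — q, p left unused
variable uses: q: 0; f (λ-bound): 1; g (λ-bound): 2; p (λ-bound): 0; r (λ-bound): 1
use order (left to right): f, g, g, r
typing: well-typed — term : ((Int → Int) → Int) → Int
per-discipline verdicts: ordered ✗, linear ✗, affine ✗, relevant ✗, unrestricted ✓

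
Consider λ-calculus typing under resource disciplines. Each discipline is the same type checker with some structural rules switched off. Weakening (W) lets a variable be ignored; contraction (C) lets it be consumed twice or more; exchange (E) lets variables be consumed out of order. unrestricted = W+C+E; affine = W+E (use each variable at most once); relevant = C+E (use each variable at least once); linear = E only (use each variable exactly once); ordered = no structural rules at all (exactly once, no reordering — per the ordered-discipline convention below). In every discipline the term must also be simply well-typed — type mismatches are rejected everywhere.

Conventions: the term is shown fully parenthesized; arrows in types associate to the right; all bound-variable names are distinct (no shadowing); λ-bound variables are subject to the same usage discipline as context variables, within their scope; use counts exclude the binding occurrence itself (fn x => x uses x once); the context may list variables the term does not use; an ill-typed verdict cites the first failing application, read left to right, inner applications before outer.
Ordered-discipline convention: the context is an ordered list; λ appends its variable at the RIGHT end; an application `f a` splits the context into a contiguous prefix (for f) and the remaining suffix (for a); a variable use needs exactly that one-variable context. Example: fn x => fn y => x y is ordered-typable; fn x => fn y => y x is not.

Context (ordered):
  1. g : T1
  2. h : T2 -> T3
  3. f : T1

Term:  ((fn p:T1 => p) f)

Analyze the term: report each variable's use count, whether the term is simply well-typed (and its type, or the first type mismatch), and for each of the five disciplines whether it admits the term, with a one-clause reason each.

variable uses: g: 0×, h: 0×, f: 1×, p (bound): 1×
uses in reading order: p, f
typing: the term checks, with type T1
ordered: ✗ — unused: g, h — weakening required
linear: ✗ — unused: g, h — weakening required
affine: ✓ — no duplicate uses among g, h, f, p
relevant: ✗ — unused: g, h — weakening required
unrestricted: ✓ — well-typed at T1; no restrictions here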